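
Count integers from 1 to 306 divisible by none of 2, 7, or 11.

|div by 2|=153, |div by 7|=43, |div by 11|=27.
|div by 2&7|=21, |div by 2&11|=13, |div by 7&11|=3, |div by all|=1.
By inclusion-exclusion, divisible by at least one: 153+43+27-21-13-3+1 = 187.
Not divisible by any: 306 - 187.

Final answer: 119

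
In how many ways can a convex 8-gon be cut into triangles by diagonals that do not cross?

The structures are counted by the Catalan number C_n. Here n = 8 - 2 = 6.
C_n = C(2n,n)/(n+1), so C_{6} = C(12,6)/7 = 924/7.

Final answer: C_{6} = 132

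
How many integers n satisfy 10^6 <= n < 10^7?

First digit: 9 choices (1-9). Each of the remaining 6 digits: 10 choices.
Total: 9 x 10^6.

Final answer: 9000000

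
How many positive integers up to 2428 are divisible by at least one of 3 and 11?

Multiples of 3: 809. Multiples of 11: 220. Of both (lcm=33): 73.
By inclusion-exclusion: 809 + 220 - 73.

Final answer: 956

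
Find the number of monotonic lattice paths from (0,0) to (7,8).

Each path has 7 right steps and 8 up steps in some order (15 steps total).
Choose which 8 of the 15 steps are up: C(15,8).

Final answer: C(15,8) = 6435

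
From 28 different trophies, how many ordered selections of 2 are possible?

P(28,2) = 28!/(28-2)! = 28!/26!.

Final answer: P(28,2) = 756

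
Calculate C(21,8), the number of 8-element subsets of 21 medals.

C(21,8) = 21!/(8! x 13!).

Final answer: \binom{21}{8} = 203490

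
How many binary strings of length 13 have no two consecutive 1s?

Let a(n) count valid strings. If the last bit is 0 the prefix is any valid string of length n-1; if it is 1 the string must end in 01 with a valid prefix of length n-2. So a(n) = a(n-1) + a(n-2), a(1)=2, a(2)=3.
Iterating the recurrence: a(1)=2, a(2)=3, a(3)=5, a(4)=8, a(5)=13, a(6)=21, a(7)=34, a(8)=55, a(9)=89, a(10)=144, a(11)=233, a(12)=377, a(13)=610.

Final answer: 610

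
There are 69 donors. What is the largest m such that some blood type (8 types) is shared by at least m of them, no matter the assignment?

There are 8 possible values for blood type (8 types). With 69 donors and 8 categories, by pigeonhole: ceiling(69/8).

Final answer: 9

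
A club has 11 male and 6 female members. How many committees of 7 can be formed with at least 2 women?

Sum over valid woman counts:
C(6,2)C(11,5) = 6930
C(6,3)C(11,4) = 6600
C(6,4)C(11,3) = 2475
C(6,5)C(11,2) = 330
C(6,6)C(11,1) = 11
Total: 6930 + 6600 + 2475 + 330 + 11.

Final answer: 16346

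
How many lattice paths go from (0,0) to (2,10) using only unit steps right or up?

Each path has 2 right steps and 10 up steps in some order (12 steps total).
Choose which 10 of the 12 steps are up: C(12,10).

Final answer: C(12,10) = 66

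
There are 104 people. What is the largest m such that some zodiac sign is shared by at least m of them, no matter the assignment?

There are 12 possible values for zodiac sign. With 104 people and 12 categories, by pigeonhole: ceiling(104/12).

Final answer: 9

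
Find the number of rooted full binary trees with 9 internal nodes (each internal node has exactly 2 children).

The structures are counted by the Catalan number C_n. Here n = 9.
C_n = C(2n,n) - C(2n,n+1), so C_{9} = C(18,9) - C(18,10) = 48620 - 43758.

Final answer: C_{9} = 4862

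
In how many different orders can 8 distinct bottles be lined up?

The number of ways to arrange 8 distinct objects is 8!.

Final answer: 8! = 40320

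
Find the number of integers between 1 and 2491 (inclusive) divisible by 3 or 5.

Multiples of 3: 830. Multiples of 5: 498. Of both (lcm=15): 166.
By inclusion-exclusion: 830 + 498 - 166.

Final answer: 1162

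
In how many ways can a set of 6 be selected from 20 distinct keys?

C(20,6) = 20!/(6! x (20-6)!).

Final answer: C(20,6) = 38760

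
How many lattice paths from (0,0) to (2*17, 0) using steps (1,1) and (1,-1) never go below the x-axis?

Total monotonic paths to (17,17): C(34,17) = 2333606220.
Paths that cross above y=x (reflection bijection): C(34,18) = 2203961430.
Valid Dyck paths: 2333606220 - 2203961430.
(This is the Catalan number C_{17}.)

Final answer: C_{17} = 129644790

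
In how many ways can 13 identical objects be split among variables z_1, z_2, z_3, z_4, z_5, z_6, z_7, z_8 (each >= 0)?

Stars and bars with 13 stars and 7 bars:
C(13+8-1, 8-1) = C(20,7).

Final answer: C(20,7) = 77520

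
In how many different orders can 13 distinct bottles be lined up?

The number of ways to arrange 13 distinct objects is 13!.

Final answer: 13! = 6227020800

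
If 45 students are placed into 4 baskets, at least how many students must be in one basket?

By the pigeonhole principle: ceiling(45/4).

Final answer: 12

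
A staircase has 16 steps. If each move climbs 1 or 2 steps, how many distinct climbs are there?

Let f(n) be the number of climbs. Removing the last move (1 or 2 steps) gives f(n) = f(n-1) + f(n-2); base cases f(1)=1, f(2)=2.
Computing successive values: f(1)=1, f(2)=2, f(3)=3, f(4)=5, f(5)=8, f(6)=13, f(7)=21, f(8)=34, f(9)=55, f(10)=89, f(11)=144, f(12)=233, f(13)=377, f(14)=610, f(15)=987, f(16)=1597.

Final answer: 1597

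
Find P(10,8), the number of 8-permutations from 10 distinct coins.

P(10,8) = 10!/(10-8)! = 10!/2!.

Final answer: P(10,8) = 1814400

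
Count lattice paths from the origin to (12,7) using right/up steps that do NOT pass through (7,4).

Total paths to (12,7): C(19,7) = 50388.
Paths through (7,4): C(11,4) x C(8,3) = 18480.
Avoiding (7,4): 50388 - 18480.

Final answer: 31908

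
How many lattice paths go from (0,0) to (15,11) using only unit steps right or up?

Each path has 15 right steps and 11 up steps in some order (26 steps total).
Choose which 11 of the 26 steps are up: C(26,11).

Final answer: C(26,11) = 7726160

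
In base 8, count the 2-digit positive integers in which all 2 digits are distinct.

The leading digit has 7 choices (anything but zero); the next has 7 (anything but the first), then 6, and so on, one fewer each time.
Total: 7 x 7.

Final answer: 49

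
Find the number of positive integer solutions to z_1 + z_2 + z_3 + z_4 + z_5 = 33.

Substitute z'_i = z_i - 1 (so z'_i >= 0). Then sum z'_i = 33 - 5 = 28.
Stars and bars: C(28+5-1, 5-1) = C(32,4).

Final answer: C(32,4) = 35960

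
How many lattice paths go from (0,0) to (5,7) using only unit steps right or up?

Each path has 5 right steps and 7 up steps in some order (12 steps total).
Choose which 7 of the 12 steps are up: C(12,7).

Final answer: C(12,7) = 792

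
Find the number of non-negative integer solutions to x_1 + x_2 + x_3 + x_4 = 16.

Stars and bars with 16 stars and 3 bars:
C(16+4-1, 4-1) = C(19,3).

Final answer: C(19,3) = 969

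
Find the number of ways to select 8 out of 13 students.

C(13,8) = 13!/(8! x (13-8)!).

Final answer: C(13,8) = 1287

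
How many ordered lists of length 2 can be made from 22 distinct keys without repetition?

P(22,2) = 22!/(22-2)! = 22!/20!.

Final answer: P(22,2) = 462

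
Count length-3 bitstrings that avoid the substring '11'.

A valid string ends in 0 (append to any length-(n-1) valid string) or in 01 (append to any length-(n-2) valid string), so a(n) = a(n-1) + a(n-2) with a(1)=2, a(2)=3.
Computing successive values: a(1)=2, a(2)=3, a(3)=5.

Final answer: 5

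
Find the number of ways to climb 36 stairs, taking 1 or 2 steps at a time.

Let f(n) count the ways. The last step is size 1 or 2, so f(n) = f(n-1) + f(n-2) with f(1)=1, f(2)=2.
Building up term by term: f(1)=1, f(2)=2, f(3)=3, f(4)=5, f(5)=8, f(6)=13, f(7)=21, f(8)=34, f(9)=55, f(10)=89, f(11)=144, f(12)=233, f(13)=377, f(14)=610, f(15)=987, f(16)=1597, f(17)=2584, f(18)=4181, f(19)=6765, f(20)=10946, f(21)=17711, f(22)=28657, f(23)=46368, f(24)=75025, f(25)=121393, f(26)=196418, f(27)=317811, f(28)=514229, f(29)=832040, f(30)=1346269, f(31)=2178309, f(32)=3524578, f(33)=5702887, f(34)=9227465, f(35)=14930352, f(36)=24157817.

Final answer: 24157817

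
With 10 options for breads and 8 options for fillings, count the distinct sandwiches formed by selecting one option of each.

By the multiplication principle: 10 x 8.

Final answer: 80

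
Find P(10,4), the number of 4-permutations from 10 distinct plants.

P(10,4) = 10!/(10-4)! = 10!/6!.

Final answer: P(10,4) = 5040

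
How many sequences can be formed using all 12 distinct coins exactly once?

The number of ways to arrange 12 distinct objects is 12!.

Final answer: 12! = 479001600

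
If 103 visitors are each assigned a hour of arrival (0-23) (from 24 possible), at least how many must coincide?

There are 24 possible values for hour of arrival (0-23). With 103 visitors and 24 categories, by pigeonhole: ceiling(103/24).

Final answer: 5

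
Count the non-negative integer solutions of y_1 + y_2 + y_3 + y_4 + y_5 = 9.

Stars and bars with 9 stars and 4 bars:
C(9+5-1, 5-1) = C(13,4).

Final answer: C(13,4) = 715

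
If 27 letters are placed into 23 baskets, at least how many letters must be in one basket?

By the pigeonhole principle: ceiling(27/23).

Final answer: 2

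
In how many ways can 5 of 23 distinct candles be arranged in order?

P(23,5) = 23!/(23-5)! = 23!/18!.

Final answer: P(23,5) = 4037880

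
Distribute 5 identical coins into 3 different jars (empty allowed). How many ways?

Stars and bars: C(n+k-1, k-1) = C(7,2).

Final answer: C(7,2) = 21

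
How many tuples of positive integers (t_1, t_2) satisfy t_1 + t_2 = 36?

Substitute t'_i = t_i - 1 (so t'_i >= 0). Then sum t'_i = 36 - 2 = 34.
Stars and bars: C(34+2-1, 2-1) = C(35,1).

Final answer: C(35,1) = 35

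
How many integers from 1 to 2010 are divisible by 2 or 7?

Multiples of 2: 1005. Multiples of 7: 287. Of both (lcm=14): 143.
By inclusion-exclusion: 1005 + 287 - 143.

Final answer: 1149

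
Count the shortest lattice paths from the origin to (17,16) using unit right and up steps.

Each path has 17 right steps and 16 up steps in some order (33 steps total).
Choose which 16 of the 33 steps are up: C(33,16).

Final answer: C(33,16) = 1166803110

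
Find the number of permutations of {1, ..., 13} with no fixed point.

Use the recurrence D(n) = (n-1)(D(n-1) + D(n-2)) with D(0)=1, D(1)=0.
D(2) = 1 x (0 + 1) = 1
D(3) = 2 x (1 + 0) = 2
D(4) = 3 x (2 + 1) = 9
D(5) = 4 x (9 + 2) = 44
D(6) = 5 x (44 + 9) = 265
D(7) = 6 x (265 + 44) = 1854
D(8) = 7 x (1854 + 265) = 14833
D(9) = 8 x (14833 + 1854) = 133496
D(10) = 9 x (133496 + 14833) = 1334961
D(11) = 10 x (1334961 + 133496) = 14684570
D(12) = 11 x (14684570 + 1334961) = 176214841
D(13) = 12 x (D(12) + D(11)) = 12 x (176214841 + 14684570)

Final answer: D(13) = 2290792932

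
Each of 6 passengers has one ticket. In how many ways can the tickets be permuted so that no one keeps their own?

Use the recurrence D(n) = (n-1)(D(n-1) + D(n-2)) with D(0)=1, D(1)=0.
D(2) = 1 x (0 + 1) = 1
D(3) = 2 x (1 + 0) = 2
D(4) = 3 x (2 + 1) = 9
D(5) = 4 x (9 + 2) = 44
D(6) = 5 x (D(5) + D(4)) = 5 x (44 + 9)

Final answer: D(6) = 265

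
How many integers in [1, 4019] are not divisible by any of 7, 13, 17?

|div by 7|=574, |div by 13|=309, |div by 17|=236.
|div by 7&13|=44, |div by 7&17|=33, |div by 13&17|=18, |div by all|=2.
By inclusion-exclusion, divisible by at least one: 574+309+236-44-33-18+2 = 1026.
Not divisible by any: 4019 - 1026.

Final answer: 2993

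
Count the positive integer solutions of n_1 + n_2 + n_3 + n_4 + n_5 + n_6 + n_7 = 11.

Substitute n'_i = n_i - 1 (so n'_i >= 0). Then sum n'_i = 11 - 7 = 4.
Stars and bars: C(4+7-1, 7-1) = C(10,6).

Final answer: C(10,6) = 210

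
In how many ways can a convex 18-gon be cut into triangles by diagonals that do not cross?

The structures are counted by the Catalan number C_n. Here n = 18 - 2 = 16.
C_n = C(2n,n) - C(2n,n+1), so C_{16} = C(32,16) - C(32,17) = 601080390 - 565722720.

Final answer: C_{16} = 35357670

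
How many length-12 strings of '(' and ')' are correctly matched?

This is counted by the nth Catalan number C_n. Here n = 6 (pairs).
Using C_0 = 1 and C_(k+1) = C_k x 2(2k+1)/(k+2), build up term by term: C_1=1, C_2=2, C_3=5, C_4=14, C_5=42, C_6=132.

Final answer: C_{6} = 132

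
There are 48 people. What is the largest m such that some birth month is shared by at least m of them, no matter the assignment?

There are 12 possible values for birth month. With 48 people and 12 categories, by pigeonhole: ceiling(48/12).

Final answer: 4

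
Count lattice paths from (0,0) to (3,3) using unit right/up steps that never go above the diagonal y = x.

Total monotonic paths to (3,3): C(6,3) = 20.
Reflecting each bad path at its first crossing gives a bijection with paths to (2,4): C(6,4) = 15.
Valid Dyck paths: 20 - 15.
(Equivalently, C_{3} = C(6,3)/4 = 20/4.)

Final answer: C_{3} = 5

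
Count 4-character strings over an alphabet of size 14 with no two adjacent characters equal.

Let g(n) count such strings. g(1) = 14, and each valid string of length n-1 extends in 13 ways (any symbol but the last), so g(n) = 13 g(n-1).
Total: g(4) = 14 x 13^3.

Final answer: 14 x 13^{3} = 30758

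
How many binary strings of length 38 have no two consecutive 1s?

Let a(n) count valid strings. If the last bit is 0 the prefix is any valid string of length n-1; if it is 1 the string must end in 01 with a valid prefix of length n-2. So a(n) = a(n-1) + a(n-2), a(1)=2, a(2)=3.
Computing successive values: a(1)=2, a(2)=3, a(3)=5, a(4)=8, a(5)=13, a(6)=21, a(7)=34, a(8)=55, a(9)=89, a(10)=144, a(11)=233, a(12)=377, a(13)=610, a(14)=987, a(15)=1597, a(16)=2584, a(17)=4181, a(18)=6765, a(19)=10946, a(20)=17711, a(21)=28657, a(22)=46368, a(23)=75025, a(24)=121393, a(25)=196418, a(26)=317811, a(27)=514229, a(28)=832040, a(29)=1346269, a(30)=2178309, a(31)=3524578, a(32)=5702887, a(33)=9227465, a(34)=14930352, a(35)=24157817, a(36)=39088169, a(37)=63245986, a(38)=102334155.

Final answer: 102334155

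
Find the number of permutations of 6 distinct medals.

The number of ways to arrange 6 distinct objects is 6!.

Final answer: 6! = 720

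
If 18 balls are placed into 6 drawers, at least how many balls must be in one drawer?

By the pigeonhole principle: ceiling(18/6).

Final answer: 3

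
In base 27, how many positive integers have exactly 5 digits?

These are the integers in [27^4, 27^5), so the count is 27^5 - 27^4 = 26 x 27^4.

Final answer: 13817466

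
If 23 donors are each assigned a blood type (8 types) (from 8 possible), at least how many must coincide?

There are 8 possible values for blood type (8 types). With 23 donors and 8 categories, by pigeonhole: ceiling(23/8).

Final answer: 3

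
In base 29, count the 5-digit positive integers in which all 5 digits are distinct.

The leading digit has 28 choices (anything but zero); the next has 28 (anything but the first), then 27, and so on, one fewer each time.
Total: 28 x 28 x 27 x 26 x 25.

Final answer: 13759200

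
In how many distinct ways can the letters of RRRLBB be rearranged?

Letters (B:2, L:1, R:3). Total letters: 6.
Permutations = 6!/(3! x 2!).

Final answer: 60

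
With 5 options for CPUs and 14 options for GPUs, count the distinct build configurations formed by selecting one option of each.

By the multiplication principle: 5 x 14.

Final answer: 70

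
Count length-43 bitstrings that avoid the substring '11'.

A valid string ends in 0 (append to any length-(n-1) valid string) or in 01 (append to any length-(n-2) valid string), so a(n) = a(n-1) + a(n-2) with a(1)=2, a(2)=3.
Computing successive values: a(1)=2, a(2)=3, a(3)=5, a(4)=8, a(5)=13, a(6)=21, a(7)=34, a(8)=55, a(9)=89, a(10)=144, a(11)=233, a(12)=377, a(13)=610, a(14)=987, a(15)=1597, a(16)=2584, a(17)=4181, a(18)=6765, a(19)=10946, a(20)=17711, a(21)=28657, a(22)=46368, a(23)=75025, a(24)=121393, a(25)=196418, a(26)=317811, a(27)=514229, a(28)=832040, a(29)=1346269, a(30)=2178309, a(31)=3524578, a(32)=5702887, a(33)=9227465, a(34)=14930352, a(35)=24157817, a(36)=39088169, a(37)=63245986, a(38)=102334155, a(39)=165580141, a(40)=267914296, a(41)=433494437, a(42)=701408733, a(43)=1134903170.

Final answer: 1134903170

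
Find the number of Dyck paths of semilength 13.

Total monotonic paths to (13,13): C(26,13) = 10400600.
Reflecting each bad path at its first crossing gives a bijection with paths to (12,14): C(26,14) = 9657700.
Valid Dyck paths: 10400600 - 9657700.
(This is the Catalan number C_{13}.)

Final answer: C_{13} = 742900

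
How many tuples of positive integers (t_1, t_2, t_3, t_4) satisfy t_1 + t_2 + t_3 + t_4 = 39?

Substitute t'_i = t_i - 1 (so t'_i >= 0). Then sum t'_i = 39 - 4 = 35.
Stars and bars: C(35+4-1, 4-1) = C(38,3).

Final answer: C(38,3) = 8436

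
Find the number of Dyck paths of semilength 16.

Total monotonic paths to (16,16): C(32,16) = 601080390.
By the reflection principle, paths that go above the diagonal number C(32,17) = 565722720.
Valid Dyck paths: 601080390 - 565722720.
(These counts are the Catalan numbers.)

Final answer: C_{16} = 35357670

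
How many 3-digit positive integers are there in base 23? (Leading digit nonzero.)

In base 23, the leading digit has 22 choices (1..22); each of the remaining 2 digits has 23 choices.
Total: 22 x 23^2.

Final answer: 11638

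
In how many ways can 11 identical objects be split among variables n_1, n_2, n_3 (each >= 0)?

Stars and bars with 11 stars and 2 bars:
C(11+3-1, 3-1) = C(13,2).

Final answer: C(13,2) = 78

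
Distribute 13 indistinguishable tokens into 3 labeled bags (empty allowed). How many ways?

Stars and bars: C(n+k-1, k-1) = C(15,2).

Final answer: C(15,2) = 105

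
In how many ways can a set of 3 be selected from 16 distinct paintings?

C(16,3) = 16!/(3! x (16-3)!).

Final answer: C(16,3) = 560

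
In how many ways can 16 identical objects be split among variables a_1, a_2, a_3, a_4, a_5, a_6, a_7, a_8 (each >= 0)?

Stars and bars with 16 stars and 7 bars:
C(16+8-1, 8-1) = C(23,7).

Final answer: C(23,7) = 245157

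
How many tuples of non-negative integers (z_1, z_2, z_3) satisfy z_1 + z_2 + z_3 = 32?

Stars and bars with 32 stars and 2 bars:
C(32+3-1, 3-1) = C(34,2).

Final answer: C(34,2) = 561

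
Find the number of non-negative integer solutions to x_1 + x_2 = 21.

Stars and bars with 21 stars and 1 bars:
C(21+2-1, 2-1) = C(22,1).

Final answer: C(22,1) = 22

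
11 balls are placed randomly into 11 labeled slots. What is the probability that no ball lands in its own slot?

Derangements satisfy D(n) = (n-1)(D(n-1) + D(n-2)), starting from D(0)=1, D(1)=0.
Building up: D(2)=1, D(3)=2, D(4)=9, D(5)=44, D(6)=265, D(7)=1854, D(8)=14833, D(9)=133496, D(10)=1334961, D(11)=14684570.
Total arrangements: 11! = 39916800.
Probability = D(11)/11! = 1468457/3991680.

Final answer: D(11)/11! = 14684570/39916800 = 0.367879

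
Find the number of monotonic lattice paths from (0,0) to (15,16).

Each path has 15 right steps and 16 up steps in some order (31 steps total).
Choose which 16 of the 31 steps are up: C(31,16).

Final answer: C(31,16) = 300540195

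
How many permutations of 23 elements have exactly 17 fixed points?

Choose which 17 elements are fixed: C(23,17) = 100947.
Derange the remaining 6 using D(j) = (j-1)(D(j-1) + D(j-2)), D(0)=1, D(1)=0: D(2)=1, D(3)=2, D(4)=9, D(5)=44, D(6)=265.
Total: 100947 x 265.

Final answer: C(23,17) D(6) = 26750955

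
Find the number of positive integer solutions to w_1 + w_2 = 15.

Substitute w'_i = w_i - 1 (so w'_i >= 0). Then sum w'_i = 15 - 2 = 13.
Stars and bars: C(13+2-1, 2-1) = C(14,1).

Final answer: C(14,1) = 14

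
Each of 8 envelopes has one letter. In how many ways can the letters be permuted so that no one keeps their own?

Use the recurrence D(n) = (n-1)(D(n-1) + D(n-2)) with D(0)=1, D(1)=0.
D(2) = 1 x (0 + 1) = 1
D(3) = 2 x (1 + 0) = 2
D(4) = 3 x (2 + 1) = 9
D(5) = 4 x (9 + 2) = 44
D(6) = 5 x (44 + 9) = 265
D(7) = 6 x (265 + 44) = 1854
D(8) = 7 x (D(7) + D(6)) = 7 x (1854 + 265)

Final answer: D(8) = 14833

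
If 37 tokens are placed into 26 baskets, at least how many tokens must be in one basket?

By the pigeonhole principle: ceiling(37/26).

Final answer: 2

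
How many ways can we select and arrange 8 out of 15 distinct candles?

P(15,8) = 15!/(15-8)! = 15!/7!.

Final answer: P(15,8) = 259459200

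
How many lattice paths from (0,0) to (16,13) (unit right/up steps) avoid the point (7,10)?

Total paths to (16,13): C(29,13) = 67863915.
Paths through (7,10): C(17,10) x C(12,3) = 4278560.
Avoiding (7,10): 67863915 - 4278560.

Final answer: 63585355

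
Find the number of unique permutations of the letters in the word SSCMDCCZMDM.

Letters (C:3, D:2, M:3, S:2, Z:1). Total letters: 11.
Permutations = 11!/(3! x 3! x 2! x 2!).

Final answer: 277200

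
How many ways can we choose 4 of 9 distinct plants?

C(9,4) = 9!/(4! x 5!).

Final answer: \binom{9}{4} = 126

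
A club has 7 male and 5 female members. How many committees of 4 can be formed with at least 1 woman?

Sum over valid woman counts:
C(5,1)C(7,3) = 175
C(5,2)C(7,2) = 210
C(5,3)C(7,1) = 70
C(5,4)C(7,0) = 5
Total: 175 + 210 + 70 + 5.

Final answer: 460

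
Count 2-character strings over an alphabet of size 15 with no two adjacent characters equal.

Let g(n) count such strings. g(1) = 15, and each valid string of length n-1 extends in 14 ways (any symbol but the last), so g(n) = 14 g(n-1).
Total: g(2) = 15 x 14^1.

Final answer: 15 x 14^{1} = 210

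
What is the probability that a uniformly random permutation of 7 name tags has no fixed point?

Use the recurrence D(n) = (n-1)(D(n-1) + D(n-2)) with D(0)=1, D(1)=0.
Building up: D(2)=1, D(3)=2, D(4)=9, D(5)=44, D(6)=265, D(7)=1854.
Total arrangements: 7! = 5040.
Probability = D(7)/7! = 103/280.

Final answer: D(7)/7! = 1854/5040 = 0.367857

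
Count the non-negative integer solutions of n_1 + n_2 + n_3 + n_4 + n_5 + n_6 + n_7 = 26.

Stars and bars with 26 stars and 6 bars:
C(26+7-1, 7-1) = C(32,6).

Final answer: C(32,6) = 906192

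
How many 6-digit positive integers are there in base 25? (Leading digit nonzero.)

These are the integers in [25^5, 25^6), so the count is 25^6 - 25^5 = 24 x 25^5.

Final answer: 234375000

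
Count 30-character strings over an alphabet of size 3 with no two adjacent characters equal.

Let g(n) count such strings. g(1) = 3, and each valid string of length n-1 extends in 2 ways (any symbol but the last), so g(n) = 2 g(n-1).
Total: g(30) = 3 x 2^29.

Final answer: 3 x 2^{29} = 1610612736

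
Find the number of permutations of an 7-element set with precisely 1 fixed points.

Choose which 1 elements are fixed: C(7,1) = 7.
Derange the remaining 6 using D(j) = (j-1)(D(j-1) + D(j-2)), D(0)=1, D(1)=0: D(2)=1, D(3)=2, D(4)=9, D(5)=44, D(6)=265.
Total: 7 x 265.

Final answer: C(7,1) D(6) = 1855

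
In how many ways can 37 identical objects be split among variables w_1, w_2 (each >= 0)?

Stars and bars with 37 stars and 1 bars:
C(37+2-1, 2-1) = C(38,1).

Final answer: C(38,1) = 38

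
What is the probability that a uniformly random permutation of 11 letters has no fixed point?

Use the recurrence D(n) = (n-1)(D(n-1) + D(n-2)) with D(0)=1, D(1)=0.
Building up: D(2)=1, D(3)=2, D(4)=9, D(5)=44, D(6)=265, D(7)=1854, D(8)=14833, D(9)=133496, D(10)=1334961, D(11)=14684570.
Total arrangements: 11! = 39916800.
Probability = D(11)/11! = 1468457/3991680.

Final answer: D(11)/11! = 14684570/39916800 = 0.367879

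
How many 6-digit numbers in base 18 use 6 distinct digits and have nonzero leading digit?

First digit: 17 (nonzero). Second: 17 (not first). Third: 16, etc.
Total: 17 x 17 x 16 x 15 x 14 x 13.

Final answer: 12623520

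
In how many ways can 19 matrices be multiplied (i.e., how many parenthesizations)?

The structures are counted by the Catalan number C_n. Here n = 19 - 1 = 18.
C_n = (2n)!/(n!(n+1)!), so C_{18} = 36!/(18! x 19!) = C(36,18)/19 = 9075135300/19.

Final answer: C_{18} = 477638700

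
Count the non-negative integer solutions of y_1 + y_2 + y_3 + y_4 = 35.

Stars and bars with 35 stars and 3 bars:
C(35+4-1, 4-1) = C(38,3).

Final answer: C(38,3) = 8436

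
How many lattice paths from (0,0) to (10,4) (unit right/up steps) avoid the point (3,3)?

Total paths to (10,4): C(14,4) = 1001.
Paths through (3,3): C(6,3) x C(8,1) = 160.
Avoiding (3,3): 1001 - 160.

Final answer: 841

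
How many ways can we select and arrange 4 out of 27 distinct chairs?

P(27,4) = 27!/(27-4)! = 27!/23!.

Final answer: P(27,4) = 421200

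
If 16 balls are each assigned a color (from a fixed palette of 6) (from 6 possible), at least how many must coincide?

There are 6 possible values for color (from a fixed palette of 6). With 16 balls and 6 categories, by pigeonhole: ceiling(16/6).

Final answer: 3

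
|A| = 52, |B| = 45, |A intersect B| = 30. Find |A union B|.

|A union B| = |A| + |B| - |A intersect B| = 52 + 45 - 30.

Final answer: 67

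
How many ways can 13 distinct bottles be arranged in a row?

The number of ways to arrange 13 distinct objects is 13!.

Final answer: 13! = 6227020800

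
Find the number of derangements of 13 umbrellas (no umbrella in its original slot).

D(n) = (n-1)(D(n-1) + D(n-2)), D(0)=1, D(1)=0.
D(2) = 1 x (0 + 1) = 1
D(3) = 2 x (1 + 0) = 2
D(4) = 3 x (2 + 1) = 9
D(5) = 4 x (9 + 2) = 44
D(6) = 5 x (44 + 9) = 265
D(7) = 6 x (265 + 44) = 1854
D(8) = 7 x (1854 + 265) = 14833
D(9) = 8 x (14833 + 1854) = 133496
D(10) = 9 x (133496 + 14833) = 1334961
D(11) = 10 x (1334961 + 133496) = 14684570
D(12) = 11 x (14684570 + 1334961) = 176214841
D(13) = 12 x (D(12) + D(11)) = 12 x (176214841 + 14684570)

Final answer: D(13) = 2290792932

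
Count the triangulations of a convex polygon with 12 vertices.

The structures are counted by the Catalan number C_n. Here n = 12 - 2 = 10.
C_n = C(2n,n) - C(2n,n+1), so C_{10} = C(20,10) - C(20,11) = 184756 - 167960.

Final answer: C_{10} = 16796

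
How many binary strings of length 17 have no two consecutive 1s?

Let a(n) count valid strings. If the last bit is 0 the prefix is any valid string of length n-1; if it is 1 the string must end in 01 with a valid prefix of length n-2. So a(n) = a(n-1) + a(n-2), a(1)=2, a(2)=3.
Computing successive values: a(1)=2, a(2)=3, a(3)=5, a(4)=8, a(5)=13, a(6)=21, a(7)=34, a(8)=55, a(9)=89, a(10)=144, a(11)=233, a(12)=377, a(13)=610, a(14)=987, a(15)=1597, a(16)=2584, a(17)=4181.

Final answer: 4181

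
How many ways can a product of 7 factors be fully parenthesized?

The structures are counted by the Catalan number C_n. Here n = 7 - 1 = 6.
Using C_0 = 1 and C_(k+1) = C_k x 2(2k+1)/(k+2), build up term by term: C_1=1, C_2=2, C_3=5, C_4=14, C_5=42, C_6=132.

Final answer: C_{6} = 132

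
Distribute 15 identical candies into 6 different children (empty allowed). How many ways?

Stars and bars: C(n+k-1, k-1) = C(20,5).

Final answer: C(20,5) = 15504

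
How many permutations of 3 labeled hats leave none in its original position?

Derangements satisfy D(n) = (n-1)(D(n-1) + D(n-2)), starting from D(0)=1, D(1)=0.
D(2) = 1 x (0 + 1) = 1
D(3) = 2 x (D(2) + D(1)) = 2 x (1 + 0)

Final answer: D(3) = 2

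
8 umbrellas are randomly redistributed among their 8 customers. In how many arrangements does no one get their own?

D(n) = (n-1)(D(n-1) + D(n-2)), D(0)=1, D(1)=0.
D(2) = 1 x (0 + 1) = 1
D(3) = 2 x (1 + 0) = 2
D(4) = 3 x (2 + 1) = 9
D(5) = 4 x (9 + 2) = 44
D(6) = 5 x (44 + 9) = 265
D(7) = 6 x (265 + 44) = 1854
D(8) = 7 x (D(7) + D(6)) = 7 x (1854 + 265)

Final answer: D(8) = 14833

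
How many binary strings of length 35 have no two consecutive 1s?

Classify by the final bit: ...0 gives a(n-1) strings, ...01 gives a(n-2) strings. Thus a(n) = a(n-1) + a(n-2) with a(1)=2, a(2)=3.
Building up term by term: a(1)=2, a(2)=3, a(3)=5, a(4)=8, a(5)=13, a(6)=21, a(7)=34, a(8)=55, a(9)=89, a(10)=144, a(11)=233, a(12)=377, a(13)=610, a(14)=987, a(15)=1597, a(16)=2584, a(17)=4181, a(18)=6765, a(19)=10946, a(20)=17711, a(21)=28657, a(22)=46368, a(23)=75025, a(24)=121393, a(25)=196418, a(26)=317811, a(27)=514229, a(28)=832040, a(29)=1346269, a(30)=2178309, a(31)=3524578, a(32)=5702887, a(33)=9227465, a(34)=14930352, a(35)=24157817.

Final answer: 24157817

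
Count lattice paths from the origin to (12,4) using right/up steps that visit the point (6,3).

Paths (0,0)->(6,3): C(9,3) = 84.
Paths (6,3)->(12,4): C(7,1) = 7.
By multiplication principle: 84 x 7.

Final answer: 588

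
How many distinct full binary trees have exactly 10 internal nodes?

This is a standard Catalan-number count: the answer is C_n. Here n = 10.
C_n = (2n)!/(n!(n+1)!), so C_{10} = 20!/(10! x 11!) = C(20,10)/11 = 184756/11.

Final answer: C_{10} = 16796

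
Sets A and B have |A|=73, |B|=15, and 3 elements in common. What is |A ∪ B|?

|A union B| = |A| + |B| - |A intersect B| = 73 + 15 - 3.

Final answer: 85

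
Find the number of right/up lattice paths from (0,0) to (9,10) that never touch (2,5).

Total paths to (9,10): C(19,10) = 92378.
Paths through (2,5): C(7,5) x C(12,5) = 16632.
Avoiding (2,5): 92378 - 16632.

Final answer: 75746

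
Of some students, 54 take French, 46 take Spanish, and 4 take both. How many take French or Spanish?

|A union B| = |A| + |B| - |A intersect B| = 54 + 46 - 4.

Final answer: 96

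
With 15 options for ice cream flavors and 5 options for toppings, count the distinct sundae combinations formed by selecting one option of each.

By the multiplication principle: 15 x 5.

Final answer: 75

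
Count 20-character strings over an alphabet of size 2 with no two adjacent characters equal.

First character: 2 choices. Each subsequent: 1 choices (must differ from the previous one).
Total: 2 x 1^19.

Final answer: 2 x 1^{19} = 2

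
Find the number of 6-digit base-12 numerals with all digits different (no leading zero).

The leading digit has 11 choices (anything but zero); the next has 11 (anything but the first), then 10, and so on, one fewer each time.
Total: 11 x 11 x 10 x 9 x 8 x 7.

Final answer: 609840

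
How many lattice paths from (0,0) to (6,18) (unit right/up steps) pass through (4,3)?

Paths (0,0)->(4,3): C(7,3) = 35.
Paths (4,3)->(6,18): C(17,15) = 136.
By multiplication principle: 35 x 136.

Final answer: 4760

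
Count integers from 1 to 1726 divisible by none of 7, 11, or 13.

|div by 7|=246, |div by 11|=156, |div by 13|=132.
|div by 7&11|=22, |div by 7&13|=18, |div by 11&13|=12, |div by all|=1.
By inclusion-exclusion, divisible by at least one: 246+156+132-22-18-12+1 = 483.
Not divisible by any: 1726 - 483.

Final answer: 1243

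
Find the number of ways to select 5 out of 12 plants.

C(12,5) = 12!/(5! x (12-5)!).

Final answer: C(12,5) = 792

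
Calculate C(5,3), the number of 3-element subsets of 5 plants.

C(5,3) = 5!/(3! x (5-3)!).

Final answer: C(5,3) = 10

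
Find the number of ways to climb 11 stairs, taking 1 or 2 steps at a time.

Condition on the final move: it is a 1-step (f(n-1) ways to get there) or a 2-step (f(n-2) ways), so f(n) = f(n-1) + f(n-2), with f(1)=1, f(2)=2.
Computing successive values: f(1)=1, f(2)=2, f(3)=3, f(4)=5, f(5)=8, f(6)=13, f(7)=21, f(8)=34, f(9)=55, f(10)=89, f(11)=144.

Final answer: 144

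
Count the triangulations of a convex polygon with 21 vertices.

This is counted by the nth Catalan number C_n. Here n = 21 - 2 = 19.
C_n = C(2n,n) - C(2n,n+1), so C_{19} = C(38,19) - C(38,20) = 35345263800 - 33578000610.

Final answer: C_{19} = 1767263190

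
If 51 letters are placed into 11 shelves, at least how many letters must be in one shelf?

By the pigeonhole principle: ceiling(51/11).

Final answer: 5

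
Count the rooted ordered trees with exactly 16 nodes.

This is counted by the nth Catalan number C_n. Here n = 16 - 1 = 15.
C_n = C(2n,n) - C(2n,n+1), so C_{15} = C(30,15) - C(30,16) = 155117520 - 145422675.

Final answer: C_{15} = 9694845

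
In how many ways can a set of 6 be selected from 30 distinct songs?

C(30,6) = 30!/(6! x 24!).

Final answer: \binom{30}{6} = 593775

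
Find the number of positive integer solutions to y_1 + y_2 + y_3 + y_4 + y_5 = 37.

Substitute y'_i = y_i - 1 (so y'_i >= 0). Then sum y'_i = 37 - 5 = 32.
Stars and bars: C(32+5-1, 5-1) = C(36,4).

Final answer: C(36,4) = 58905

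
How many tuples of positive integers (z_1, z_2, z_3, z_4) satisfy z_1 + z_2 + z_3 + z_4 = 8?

Substitute z'_i = z_i - 1 (so z'_i >= 0). Then sum z'_i = 8 - 4 = 4.
Stars and bars: C(4+4-1, 4-1) = C(7,3).

Final answer: C(7,3) = 35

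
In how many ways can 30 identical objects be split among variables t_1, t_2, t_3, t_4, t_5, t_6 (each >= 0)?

Stars and bars with 30 stars and 5 bars:
C(30+6-1, 6-1) = C(35,5).

Final answer: C(35,5) = 324632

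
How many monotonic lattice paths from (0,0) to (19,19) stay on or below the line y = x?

Total monotonic paths to (19,19): C(38,19) = 35345263800.
Paths that cross above y=x (reflection bijection): C(38,20) = 33578000610.
Valid Dyck paths: 35345263800 - 33578000610.
(This is the Catalan number C_{19}.)

Final answer: C_{19} = 1767263190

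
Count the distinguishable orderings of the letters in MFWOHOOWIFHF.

Letters (F:3, H:2, I:1, M:1, O:3, W:2). Total letters: 12.
Permutations = 12!/(3! x 3! x 2! x 2!).

Final answer: 3326400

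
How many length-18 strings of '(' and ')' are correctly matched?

The structures are counted by the Catalan number C_n. Here n = 9 (pairs).
C_n = C(2n,n)/(n+1), so C_{9} = C(18,9)/10 = 48620/10.

Final answer: C_{9} = 4862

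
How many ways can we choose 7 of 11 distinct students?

C(11,7) = 11!/(7! x (11-7)!).

Final answer: C(11,7) = 330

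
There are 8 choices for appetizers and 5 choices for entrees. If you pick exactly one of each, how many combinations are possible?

By the multiplication principle: 8 x 5.

Final answer: 40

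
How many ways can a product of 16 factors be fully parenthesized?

This is counted by the nth Catalan number C_n. Here n = 16 - 1 = 15.
C_n = C(2n,n)/(n+1), so C_{15} = C(30,15)/16 = 155117520/16.

Final answer: C_{15} = 9694845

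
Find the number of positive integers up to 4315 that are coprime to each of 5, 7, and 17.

|div by 5|=863, |div by 7|=616, |div by 17|=253.
|div by 5&7|=123, |div by 5&17|=50, |div by 7&17|=36, |div by all|=7.
By inclusion-exclusion, divisible by at least one: 863+616+253-123-50-36+7 = 1530.
Not divisible by any: 4315 - 1530.

Final answer: 2785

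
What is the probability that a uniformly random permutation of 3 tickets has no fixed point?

Derangements satisfy D(n) = (n-1)(D(n-1) + D(n-2)), starting from D(0)=1, D(1)=0.
Building up: D(2)=1, D(3)=2.
Total arrangements: 3! = 6.
Probability = D(3)/3! = 1/3.

Final answer: D(3)/3! = 2/6 = 0.333333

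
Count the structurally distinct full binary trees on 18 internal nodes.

This is a standard Catalan-number count: the answer is C_n. Here n = 18.
C_n = C(2n,n)/(n+1), so C_{18} = C(36,18)/19 = 9075135300/19.

Final answer: C_{18} = 477638700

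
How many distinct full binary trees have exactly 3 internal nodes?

This is counted by the nth Catalan number C_n. Here n = 3.
C_n = (2n)!/(n!(n+1)!), so C_{3} = 6!/(3! x 4!) = C(6,3)/4 = 20/4.

Final answer: C_{3} = 5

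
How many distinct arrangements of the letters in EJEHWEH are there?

Letters (E:3, H:2, J:1, W:1). Total letters: 7.
Permutations = 7!/(3! x 2!).

Final answer: 420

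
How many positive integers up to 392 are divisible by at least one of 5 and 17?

Multiples of 5: 78. Multiples of 17: 23. Of both (lcm=85): 4.
By inclusion-exclusion: 78 + 23 - 4.

Final answer: 97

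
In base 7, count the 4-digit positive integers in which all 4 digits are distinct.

First digit: 6 (nonzero). Second: 6 (not first). Third: 5, etc.
Total: 6 x 6 x 5 x 4.

Final answer: 720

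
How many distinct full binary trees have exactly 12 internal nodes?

This is a standard Catalan-number count: the answer is C_n. Here n = 12.
C_n = C(2n,n) - C(2n,n+1), so C_{12} = C(24,12) - C(24,13) = 2704156 - 2496144.

Final answer: C_{12} = 208012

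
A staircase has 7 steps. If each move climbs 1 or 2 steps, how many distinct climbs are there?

Let f(n) count the ways. The last step is size 1 or 2, so f(n) = f(n-1) + f(n-2) with f(1)=1, f(2)=2.
Computing successive values: f(1)=1, f(2)=2, f(3)=3, f(4)=5, f(5)=8, f(6)=13, f(7)=21.

Final answer: 21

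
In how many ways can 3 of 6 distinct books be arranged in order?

P(6,3) = 6!/(6-3)! = 6!/3!.

Final answer: P(6,3) = 120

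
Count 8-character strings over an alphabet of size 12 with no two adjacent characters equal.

Let g(n) count such strings. g(1) = 12, and each valid string of length n-1 extends in 11 ways (any symbol but the last), so g(n) = 11 g(n-1).
Total: g(8) = 12 x 11^7.

Final answer: 12 x 11^{7} = 233846052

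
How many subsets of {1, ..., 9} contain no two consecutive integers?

Condition on whether n belongs to the subset: if not, any valid subset of {1, ..., n-1} works (a(n-1)); if so, n-1 is excluded and the rest is a valid subset of {1, ..., n-2} (a(n-2)). Hence a(n) = a(n-1) + a(n-2), a(1)=2, a(2)=3.
Building up term by term: a(1)=2, a(2)=3, a(3)=5, a(4)=8, a(5)=13, a(6)=21, a(7)=34, a(8)=55, a(9)=89.

Final answer: 89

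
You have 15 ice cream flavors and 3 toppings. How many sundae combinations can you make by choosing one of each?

By the multiplication principle: 15 x 3.

Final answer: 45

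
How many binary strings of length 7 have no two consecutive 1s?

A valid string ends in 0 (append to any length-(n-1) valid string) or in 01 (append to any length-(n-2) valid string), so a(n) = a(n-1) + a(n-2) with a(1)=2, a(2)=3.
Iterating the recurrence: a(1)=2, a(2)=3, a(3)=5, a(4)=8, a(5)=13, a(6)=21, a(7)=34.

Final answer: 34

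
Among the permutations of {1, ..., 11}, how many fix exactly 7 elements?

Choose which 7 elements are fixed: C(11,7) = 330.
Derange the remaining 4 using D(j) = (j-1)(D(j-1) + D(j-2)), D(0)=1, D(1)=0: D(2)=1, D(3)=2, D(4)=9.
Total: 330 x 9.

Final answer: C(11,7) D(4) = 2970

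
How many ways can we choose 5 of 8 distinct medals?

C(8,5) = 8!/(5! x (8-5)!).

Final answer: C(8,5) = 56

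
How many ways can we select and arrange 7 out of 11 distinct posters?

P(11,7) = 11!/(11-7)! = 11!/4!.

Final answer: P(11,7) = 1663200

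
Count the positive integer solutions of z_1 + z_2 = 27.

Substitute z'_i = z_i - 1 (so z'_i >= 0). Then sum z'_i = 27 - 2 = 25.
Stars and bars: C(25+2-1, 2-1) = C(26,1).

Final answer: C(26,1) = 26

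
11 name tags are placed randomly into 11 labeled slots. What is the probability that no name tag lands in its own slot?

D(n) = (n-1)(D(n-1) + D(n-2)), D(0)=1, D(1)=0.
Building up: D(2)=1, D(3)=2, D(4)=9, D(5)=44, D(6)=265, D(7)=1854, D(8)=14833, D(9)=133496, D(10)=1334961, D(11)=14684570.
Total arrangements: 11! = 39916800.
Probability = D(11)/11! = 1468457/3991680.

Final answer: D(11)/11! = 14684570/39916800 = 0.367879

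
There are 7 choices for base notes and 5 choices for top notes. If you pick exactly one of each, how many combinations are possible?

By the multiplication principle: 7 x 5.

Final answer: 35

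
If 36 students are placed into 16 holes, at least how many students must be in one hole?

By the pigeonhole principle: ceiling(36/16).

Final answer: 3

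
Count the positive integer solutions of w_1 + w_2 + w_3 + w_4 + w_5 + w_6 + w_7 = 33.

Substitute w'_i = w_i - 1 (so w'_i >= 0). Then sum w'_i = 33 - 7 = 26.
Stars and bars: C(26+7-1, 7-1) = C(32,6).

Final answer: C(32,6) = 906192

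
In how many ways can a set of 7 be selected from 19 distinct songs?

C(19,7) = 19!/(7! x 12!).

Final answer: \binom{19}{7} = 50388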